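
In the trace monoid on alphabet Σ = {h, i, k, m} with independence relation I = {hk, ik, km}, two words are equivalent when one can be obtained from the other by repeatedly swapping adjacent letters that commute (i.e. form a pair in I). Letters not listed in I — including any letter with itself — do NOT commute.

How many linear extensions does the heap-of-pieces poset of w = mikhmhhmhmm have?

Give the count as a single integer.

11

piece 0:m — minimal
piece 1:i rests on {0:m}
piece 2:k — minimal
piece 3:h rests on {1:i}
piece 4:m rests on {3:h}
piece 5:h rests on {4:m}
piece 6:h rests on {5:h}
piece 7:m rests on {6:h}
piece 8:h rests on {7:m}
piece 9:m rests on {8:h}
piece 10:m rests on {9:m}
minimal pieces: {0:m, 2:k}
ways to finish when only these pieces remain (= sum over removing one remaining piece with nothing left below it):
  1 left: {2}→1  {10}→1
  2 left: {2,10}→2  {9,10}→1
  3 left: {2,9,10}→3  {8,9,10}→1
  4 left: {2,8,9,10}→4  {7,8,9,10}→1
  5 left: {2,7,8,9,10}→5  {6,7,8,9,10}→1
  6 left: {2,6,7,8,9,10}→6  {5,6,7,8,9,10}→1
  7 left: {2,5,6,7,8,9,10}→7  {4,5,6,7,8,9,10}→1
  8 left: {2,4,5,6,7,8,9,10}→8  {3,4,5,6,7,8,9,10}→1
  9 left: {1,3,4,5,6,7,8,9,10}→1  {2,3,4,5,6,7,8,9,10}→9
  placing 0:m first → 10 extensions
  placing 2:k first → 1 extensions
total linear extensions = 11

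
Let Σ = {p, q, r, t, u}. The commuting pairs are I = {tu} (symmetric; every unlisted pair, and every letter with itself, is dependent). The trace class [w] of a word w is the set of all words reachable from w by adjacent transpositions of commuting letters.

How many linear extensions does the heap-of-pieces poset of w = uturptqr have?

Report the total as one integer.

3

drop 0:u onto floor
drop 1:t onto floor
drop 2:u onto {0:u}
drop 3:r onto {1:t, 2:u}
drop 4:p onto {3:r}
drop 5:t onto {4:p}
drop 6:q onto {5:t}
drop 7:r onto {6:q}
ground layer = {0:u, 1:t}
drop-orders for the pieces not yet dropped (sum over which currently-grounded one goes next):
  1 to go: {7} 1
  2 to go: {6,7} 1
  3 to go: {5,6,7} 1
  4 to go: {4,5,6,7} 1
  5 to go: {3,4,5,6,7} 1
  6 to go: {1,3,4,5,6,7} 1  {2,3,4,5,6,7} 1
  if 0:u drops first: 2 orders
  if 1:t drops first: 1 orders
heap linearizations: 3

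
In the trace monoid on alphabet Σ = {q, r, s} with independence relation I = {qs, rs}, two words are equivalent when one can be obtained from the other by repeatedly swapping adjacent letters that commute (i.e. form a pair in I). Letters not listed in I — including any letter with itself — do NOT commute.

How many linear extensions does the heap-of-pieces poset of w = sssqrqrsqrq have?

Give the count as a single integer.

330

piece 0:s — minimal
piece 1:s rests on {0:s}
piece 2:s rests on {1:s}
piece 3:q — minimal
piece 4:r rests on {3:q}
piece 5:q rests on {4:r}
piece 6:r rests on {5:q}
piece 7:s rests on {2:s}
piece 8:q rests on {6:r}
piece 9:r rests on {8:q}
piece 10:q rests on {9:r}
minimal pieces: {0:s, 3:q}
ways to finish when only these pieces remain (= sum over removing one remaining piece with nothing left below it):
  1 left: {7}→1  {10}→1
  2 left: {2,7}→1  {7,10}→2  {9,10}→1
  3 left: {1,2,7}→1  {2,7,10}→3  {7,9,10}→3  {8,9,10}→1
  4 left: {0,1,2,7}→1  {1,2,7,10}→4  {2,7,9,10}→6  {6,8,9,10}→1  {7,8,9,10}→4
  5 left: {0,1,2,7,10}→5  {1,2,7,9,10}→10  {2,7,8,9,10}→10  {5,6,8,9,10}→1  {6,7,8,9,10}→5
  6 left: {0,1,2,7,9,10}→15  {1,2,7,8,9,10}→20  {2,6,7,8,9,10}→15  {4,5,6,8,9,10}→1  {5,6,7,8,9,10}→6
  7 left: {0,1,2,7,8,9,10}→35  {1,2,6,7,8,9,10}→35  {2,5,6,7,8,9,10}→21  {3,4,5,6,8,9,10}→1  {4,5,6,7,8,9,10}→7
  8 left: {0,1,2,6,7,8,9,10}→70  {1,2,5,6,7,8,9,10}→56  {2,4,5,6,7,8,9,10}→28  {3,4,5,6,7,8,9,10}→8
  9 left: {0,1,2,5,6,7,8,9,10}→126  {1,2,4,5,6,7,8,9,10}→84  {2,3,4,5,6,7,8,9,10}→36
  placing 0:s first → 120 extensions
  placing 3:q first → 210 extensions
total linear extensions = 330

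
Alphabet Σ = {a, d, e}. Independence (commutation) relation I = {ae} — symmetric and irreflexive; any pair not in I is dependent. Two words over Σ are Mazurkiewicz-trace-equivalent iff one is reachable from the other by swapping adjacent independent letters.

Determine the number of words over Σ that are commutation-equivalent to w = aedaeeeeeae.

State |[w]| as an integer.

drop 0:a onto floor
drop 1:e onto floor
drop 2:d onto {0:a, 1:e}
drop 3:a onto {2:d}
drop 4:e onto {2:d}
drop 5:e onto {4:e}
drop 6:e onto {5:e}
drop 7:e onto {6:e}
drop 8:e onto {7:e}
drop 9:a onto {3:a}
drop 10:e onto {8:e}
ground layer = {0:a, 1:e}
drop-orders for the pieces not yet dropped (sum over which currently-grounded one goes next):
  1 to go: {9} 1  {10} 1
  2 to go: {3,9} 1  {8,10} 1  {9,10} 2
  3 to go: {3,9,10} 3  {7,8,10} 1  {8,9,10} 3
  4 to go: {3,8,9,10} 6  {6,7,8,10} 1  {7,8,9,10} 4
  5 to go: {3,7,8,9,10} 10  {5,6,7,8,10} 1  {6,7,8,9,10} 5
  6 to go: {3,6,7,8,9,10} 15  {4,5,6,7,8,10} 1  {5,6,7,8,9,10} 6
  7 to go: {3,5,6,7,8,9,10} 21  {4,5,6,7,8,9,10} 7
  8 to go: {3,4,5,6,7,8,9,10} 28
  9 to go: {2,3,4,5,6,7,8,9,10} 28
  if 0:a drops first: 28 orders
  if 1:e drops first: 28 orders
heap linearizations: 56

56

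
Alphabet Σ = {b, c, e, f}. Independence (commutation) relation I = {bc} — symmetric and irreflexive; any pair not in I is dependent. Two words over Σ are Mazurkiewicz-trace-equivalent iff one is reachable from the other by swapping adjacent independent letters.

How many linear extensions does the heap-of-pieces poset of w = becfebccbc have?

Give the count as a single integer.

piece 0:b — minimal
piece 1:e rests on {0:b}
piece 2:c rests on {1:e}
piece 3:f rests on {2:c}
piece 4:e rests on {3:f}
piece 5:b rests on {4:e}
piece 6:c rests on {4:e}
piece 7:c rests on {6:c}
piece 8:b rests on {5:b}
piece 9:c rests on {7:c}
minimal pieces: {0:b}
ways to finish when only these pieces remain (= sum over removing one remaining piece with nothing left below it):
  1 left: {8}→1  {9}→1
  2 left: {5,8}→1  {7,9}→1  {8,9}→2
  3 left: {5,8,9}→3  {6,7,9}→1  {7,8,9}→3
  4 left: {5,7,8,9}→6  {6,7,8,9}→4
  5 left: {5,6,7,8,9}→10
  6 left: {4,5,6,7,8,9}→10
  7 left: {3,4,5,6,7,8,9}→10
  8 left: {2,3,4,5,6,7,8,9}→10
  placing 0:b first → 10 extensions

10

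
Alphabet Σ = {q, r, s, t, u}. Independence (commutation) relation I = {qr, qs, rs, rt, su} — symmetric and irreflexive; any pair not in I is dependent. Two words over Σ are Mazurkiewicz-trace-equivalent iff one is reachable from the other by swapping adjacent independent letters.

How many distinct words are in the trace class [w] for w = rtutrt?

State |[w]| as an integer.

6

piece 0:r — minimal
piece 1:t — minimal
piece 2:u rests on {0:r, 1:t}
piece 3:t rests on {2:u}
piece 4:r rests on {2:u}
piece 5:t rests on {3:t}
minimal pieces: {0:r, 1:t}
ways to finish when only these pieces remain (= sum over removing one remaining piece with nothing left below it):
  1 left: {4}→1  {5}→1
  2 left: {3,5}→1  {4,5}→2
  3 left: {3,4,5}→3
  4 left: {2,3,4,5}→3
  placing 0:r first → 3 extensions
  placing 1:t first → 3 extensions
total linear extensions = 6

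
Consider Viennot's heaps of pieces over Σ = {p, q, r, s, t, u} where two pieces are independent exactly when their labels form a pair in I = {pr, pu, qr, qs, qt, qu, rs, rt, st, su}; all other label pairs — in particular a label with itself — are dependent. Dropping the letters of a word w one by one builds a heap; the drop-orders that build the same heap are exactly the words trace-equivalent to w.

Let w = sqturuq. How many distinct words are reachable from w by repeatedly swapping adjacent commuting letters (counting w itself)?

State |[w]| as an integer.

105

drop 0:s onto floor
drop 1:q onto floor
drop 2:t onto floor
drop 3:u onto {2:t}
drop 4:r onto {3:u}
drop 5:u onto {4:r}
drop 6:q onto {1:q}
ground layer = {0:s, 1:q, 2:t}
drop-orders for the pieces not yet dropped (sum over which currently-grounded one goes next):
  1 to go: {0} 1  {5} 1  {6} 1
  2 to go: {0,5} 2  {0,6} 2  {1,6} 1  {4,5} 1  {5,6} 2
  3 to go: {0,1,6} 3  {0,4,5} 3  {0,5,6} 6  {1,5,6} 3  {3,4,5} 1  {4,5,6} 3
  4 to go: {0,1,5,6} 12  {0,3,4,5} 4  {0,4,5,6} 12  {1,4,5,6} 6  {2,3,4,5} 1  {3,4,5,6} 4
  5 to go: {0,1,4,5,6} 30  {0,2,3,4,5} 5  {0,3,4,5,6} 20  {1,3,4,5,6} 10  {2,3,4,5,6} 5
  if 0:s drops first: 15 orders
  if 1:q drops first: 30 orders
  if 2:t drops first: 60 orders
heap linearizations: 105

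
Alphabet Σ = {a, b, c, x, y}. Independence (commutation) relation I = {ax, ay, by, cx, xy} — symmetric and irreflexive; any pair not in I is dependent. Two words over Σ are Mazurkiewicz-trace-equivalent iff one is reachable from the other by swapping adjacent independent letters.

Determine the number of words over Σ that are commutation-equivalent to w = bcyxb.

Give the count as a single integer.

5

#0=b has no predecessor
#1=c depends on [0:b]
#2=y depends on [1:c]
#3=x depends on [0:b]
#4=b depends on [1:c, 3:x]
sources: [0:b]
N(rest) = Σ N(rest − s) over sources s of rest; N(one piece) = 1:
  size 1 → [2]=1  [4]=1
  size 2 → [2,4]=2  [3,4]=1
  size 3 → [1,2,4]=2  [2,3,4]=3
  first=0(b) contributes 5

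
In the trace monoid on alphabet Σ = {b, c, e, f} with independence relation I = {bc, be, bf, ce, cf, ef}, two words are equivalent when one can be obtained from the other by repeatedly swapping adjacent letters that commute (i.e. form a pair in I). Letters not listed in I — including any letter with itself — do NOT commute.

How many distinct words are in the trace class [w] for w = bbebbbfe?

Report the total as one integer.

168

#0=b has no predecessor
#1=b depends on [0:b]
#2=e has no predecessor
#3=b depends on [1:b]
#4=b depends on [3:b]
#5=b depends on [4:b]
#6=f has no predecessor
#7=e depends on [2:e]
sources: [0:b, 2:e, 6:f]
N(rest) = Σ N(rest − s) over sources s of rest; N(one piece) = 1:
  size 1 → [5]=1  [6]=1  [7]=1
  size 2 → [2,7]=1  [4,5]=1  [5,6]=2  [5,7]=2  [6,7]=2
  size 3 → [2,5,7]=3  [2,6,7]=3  [3,4,5]=1  [4,5,6]=3  [4,5,7]=3  [5,6,7]=6
  size 4 → [1,3,4,5]=1  [2,4,5,7]=6  [2,5,6,7]=12  [3,4,5,6]=4  [3,4,5,7]=4  [4,5,6,7]=12
  size 5 → [0,1,3,4,5]=1  [1,3,4,5,6]=5  [1,3,4,5,7]=5  [2,3,4,5,7]=10  [2,4,5,6,7]=30  [3,4,5,6,7]=20
  size 6 → [0,1,3,4,5,6]=6  [0,1,3,4,5,7]=6  [1,2,3,4,5,7]=15  [1,3,4,5,6,7]=30  [2,3,4,5,6,7]=60
  first=0(b) contributes 105
  first=2(e) contributes 42
  first=6(f) contributes 21
|[w]| = 168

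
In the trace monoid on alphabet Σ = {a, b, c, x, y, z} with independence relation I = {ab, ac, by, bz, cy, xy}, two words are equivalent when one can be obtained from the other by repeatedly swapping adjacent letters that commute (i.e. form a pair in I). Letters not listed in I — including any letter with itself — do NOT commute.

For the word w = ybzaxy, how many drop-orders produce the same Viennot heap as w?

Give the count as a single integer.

9

drop 0:y onto floor
drop 1:b onto floor
drop 2:z onto {0:y}
drop 3:a onto {2:z}
drop 4:x onto {1:b, 3:a}
drop 5:y onto {3:a}
ground layer = {0:y, 1:b}
drop-orders for the pieces not yet dropped (sum over which currently-grounded one goes next):
  1 to go: {4} 1  {5} 1
  2 to go: {1,4} 1  {4,5} 2
  3 to go: {1,4,5} 3  {3,4,5} 2
  4 to go: {1,3,4,5} 5  {2,3,4,5} 2
  if 0:y drops first: 7 orders
  if 1:b drops first: 2 orders
heap linearizations: 9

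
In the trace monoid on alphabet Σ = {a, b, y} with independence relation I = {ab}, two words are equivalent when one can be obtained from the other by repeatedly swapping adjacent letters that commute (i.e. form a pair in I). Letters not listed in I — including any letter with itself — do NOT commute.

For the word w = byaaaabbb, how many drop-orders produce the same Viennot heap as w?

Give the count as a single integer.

35

#0=b has no predecessor
#1=y depends on [0:b]
#2=a depends on [1:y]
#3=a depends on [2:a]
#4=a depends on [3:a]
#5=a depends on [4:a]
#6=b depends on [1:y]
#7=b depends on [6:b]
#8=b depends on [7:b]
sources: [0:b]
N(rest) = Σ N(rest − s) over sources s of rest; N(one piece) = 1:
  size 1 → [5]=1  [8]=1
  size 2 → [4,5]=1  [5,8]=2  [7,8]=1
  size 3 → [3,4,5]=1  [4,5,8]=3  [5,7,8]=3  [6,7,8]=1
  size 4 → [2,3,4,5]=1  [3,4,5,8]=4  [4,5,7,8]=6  [5,6,7,8]=4
  size 5 → [2,3,4,5,8]=5  [3,4,5,7,8]=10  [4,5,6,7,8]=10
  size 6 → [2,3,4,5,7,8]=15  [3,4,5,6,7,8]=20
  size 7 → [2,3,4,5,6,7,8]=35
  first=0(b) contributes 35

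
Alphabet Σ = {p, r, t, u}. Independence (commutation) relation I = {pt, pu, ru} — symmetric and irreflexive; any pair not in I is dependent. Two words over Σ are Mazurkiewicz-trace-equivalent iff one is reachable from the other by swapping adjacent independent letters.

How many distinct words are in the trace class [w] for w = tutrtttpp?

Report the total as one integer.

10

0(t) covers ∅
1(u) covers 0:t
2(t) covers 1:u
3(r) covers 2:t
4(t) covers 3:r
5(t) covers 4:t
6(t) covers 5:t
7(p) covers 3:r
8(p) covers 7:p
floor of heap: 0:t
completions by unplaced set U, small U first (add the entries for U minus each lowest piece of U):
  |U|=1: {6}:1  {8}:1
  |U|=2: {5,6}:1  {6,8}:2  {7,8}:1
  |U|=3: {4,5,6}:1  {5,6,8}:3  {6,7,8}:3
  |U|=4: {4,5,6,8}:4  {5,6,7,8}:6
  |U|=5: {4,5,6,7,8}:10
  |U|=6: {3,4,5,6,7,8}:10
  |U|=7: {2,3,4,5,6,7,8}:10
  start at 0(t): 10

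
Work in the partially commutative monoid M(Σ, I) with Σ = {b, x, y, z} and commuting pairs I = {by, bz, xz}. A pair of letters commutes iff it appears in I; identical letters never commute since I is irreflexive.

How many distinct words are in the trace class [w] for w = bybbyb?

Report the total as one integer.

15

piece 0:b — minimal
piece 1:y — minimal
piece 2:b rests on {0:b}
piece 3:b rests on {2:b}
piece 4:y rests on {1:y}
piece 5:b rests on {3:b}
minimal pieces: {0:b, 1:y}
ways to finish when only these pieces remain (= sum over removing one remaining piece with nothing left below it):
  1 left: {4}→1  {5}→1
  2 left: {1,4}→1  {3,5}→1  {4,5}→2
  3 left: {1,4,5}→3  {2,3,5}→1  {3,4,5}→3
  4 left: {0,2,3,5}→1  {1,3,4,5}→6  {2,3,4,5}→4
  placing 0:b first → 10 extensions
  placing 1:y first → 5 extensions
total linear extensions = 15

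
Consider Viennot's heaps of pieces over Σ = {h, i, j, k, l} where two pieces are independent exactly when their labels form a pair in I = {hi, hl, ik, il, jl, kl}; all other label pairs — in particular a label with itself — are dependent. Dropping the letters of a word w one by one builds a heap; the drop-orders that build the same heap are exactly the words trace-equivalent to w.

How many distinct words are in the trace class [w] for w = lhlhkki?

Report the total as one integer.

105

drop 0:l onto floor
drop 1:h onto floor
drop 2:l onto {0:l}
drop 3:h onto {1:h}
drop 4:k onto {3:h}
drop 5:k onto {4:k}
drop 6:i onto floor
ground layer = {0:l, 1:h, 6:i}
drop-orders for the pieces not yet dropped (sum over which currently-grounded one goes next):
  1 to go: {2} 1  {5} 1  {6} 1
  2 to go: {0,2} 1  {2,5} 2  {2,6} 2  {4,5} 1  {5,6} 2
  3 to go: {0,2,5} 3  {0,2,6} 3  {2,4,5} 3  {2,5,6} 6  {3,4,5} 1  {4,5,6} 3
  4 to go: {0,2,4,5} 6  {0,2,5,6} 12  {1,3,4,5} 1  {2,3,4,5} 4  {2,4,5,6} 12  {3,4,5,6} 4
  5 to go: {0,2,3,4,5} 10  {0,2,4,5,6} 30  {1,2,3,4,5} 5  {1,3,4,5,6} 5  {2,3,4,5,6} 20
  if 0:l drops first: 30 orders
  if 1:h drops first: 60 orders
  if 6:i drops first: 15 orders
heap linearizations: 105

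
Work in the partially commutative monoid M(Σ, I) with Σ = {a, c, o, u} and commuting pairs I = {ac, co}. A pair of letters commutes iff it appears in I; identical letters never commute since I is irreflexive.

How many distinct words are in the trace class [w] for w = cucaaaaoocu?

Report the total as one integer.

28

piece 0:c — minimal
piece 1:u rests on {0:c}
piece 2:c rests on {1:u}
piece 3:a rests on {1:u}
piece 4:a rests on {3:a}
piece 5:a rests on {4:a}
piece 6:a rests on {5:a}
piece 7:o rests on {6:a}
piece 8:o rests on {7:o}
piece 9:c rests on {2:c}
piece 10:u rests on {8:o, 9:c}
minimal pieces: {0:c}
ways to finish when only these pieces remain (= sum over removing one remaining piece with nothing left below it):
  1 left: {10}→1
  2 left: {8,10}→1  {9,10}→1
  3 left: {2,9,10}→1  {7,8,10}→1  {8,9,10}→2
  4 left: {2,8,9,10}→3  {6,7,8,10}→1  {7,8,9,10}→3
  5 left: {2,7,8,9,10}→6  {5,6,7,8,10}→1  {6,7,8,9,10}→4
  6 left: {2,6,7,8,9,10}→10  {4,5,6,7,8,10}→1  {5,6,7,8,9,10}→5
  7 left: {2,5,6,7,8,9,10}→15  {3,4,5,6,7,8,10}→1  {4,5,6,7,8,9,10}→6
  8 left: {2,4,5,6,7,8,9,10}→21  {3,4,5,6,7,8,9,10}→7
  9 left: {2,3,4,5,6,7,8,9,10}→28
  placing 0:c first → 28 extensions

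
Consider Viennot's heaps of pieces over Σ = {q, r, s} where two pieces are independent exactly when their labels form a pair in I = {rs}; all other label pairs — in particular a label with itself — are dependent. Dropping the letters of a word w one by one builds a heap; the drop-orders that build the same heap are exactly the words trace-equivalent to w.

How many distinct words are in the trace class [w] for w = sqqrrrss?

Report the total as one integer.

drop 0:s onto floor
drop 1:q onto {0:s}
drop 2:q onto {1:q}
drop 3:r onto {2:q}
drop 4:r onto {3:r}
drop 5:r onto {4:r}
drop 6:s onto {2:q}
drop 7:s onto {6:s}
ground layer = {0:s}
drop-orders for the pieces not yet dropped (sum over which currently-grounded one goes next):
  1 to go: {5} 1  {7} 1
  2 to go: {4,5} 1  {5,7} 2  {6,7} 1
  3 to go: {3,4,5} 1  {4,5,7} 3  {5,6,7} 3
  4 to go: {3,4,5,7} 4  {4,5,6,7} 6
  5 to go: {3,4,5,6,7} 10
  6 to go: {2,3,4,5,6,7} 10
  if 0:s drops first: 10 orders

10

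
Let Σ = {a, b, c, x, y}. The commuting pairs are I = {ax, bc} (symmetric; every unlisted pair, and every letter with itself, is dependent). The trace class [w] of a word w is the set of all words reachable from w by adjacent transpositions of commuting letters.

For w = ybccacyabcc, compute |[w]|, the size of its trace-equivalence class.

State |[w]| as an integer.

9

piece 0:y — minimal
piece 1:b rests on {0:y}
piece 2:c rests on {0:y}
piece 3:c rests on {2:c}
piece 4:a rests on {1:b, 3:c}
piece 5:c rests on {4:a}
piece 6:y rests on {5:c}
piece 7:a rests on {6:y}
piece 8:b rests on {7:a}
piece 9:c rests on {7:a}
piece 10:c rests on {9:c}
minimal pieces: {0:y}
ways to finish when only these pieces remain (= sum over removing one remaining piece with nothing left below it):
  1 left: {8}→1  {10}→1
  2 left: {8,10}→2  {9,10}→1
  3 left: {8,9,10}→3
  4 left: {7,8,9,10}→3
  5 left: {6,7,8,9,10}→3
  6 left: {5,6,7,8,9,10}→3
  7 left: {4,5,6,7,8,9,10}→3
  8 left: {1,4,5,6,7,8,9,10}→3  {3,4,5,6,7,8,9,10}→3
  9 left: {1,3,4,5,6,7,8,9,10}→6  {2,3,4,5,6,7,8,9,10}→3
  placing 0:y first → 9 extensions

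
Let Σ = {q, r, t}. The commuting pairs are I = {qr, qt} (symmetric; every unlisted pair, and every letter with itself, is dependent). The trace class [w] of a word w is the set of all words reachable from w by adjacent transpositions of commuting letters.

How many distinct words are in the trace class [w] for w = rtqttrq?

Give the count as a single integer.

21

drop 0:r onto floor
drop 1:t onto {0:r}
drop 2:q onto floor
drop 3:t onto {1:t}
drop 4:t onto {3:t}
drop 5:r onto {4:t}
drop 6:q onto {2:q}
ground layer = {0:r, 2:q}
drop-orders for the pieces not yet dropped (sum over which currently-grounded one goes next):
  1 to go: {5} 1  {6} 1
  2 to go: {2,6} 1  {4,5} 1  {5,6} 2
  3 to go: {2,5,6} 3  {3,4,5} 1  {4,5,6} 3
  4 to go: {1,3,4,5} 1  {2,4,5,6} 6  {3,4,5,6} 4
  5 to go: {0,1,3,4,5} 1  {1,3,4,5,6} 5  {2,3,4,5,6} 10
  if 0:r drops first: 15 orders
  if 2:q drops first: 6 orders
heap linearizations: 21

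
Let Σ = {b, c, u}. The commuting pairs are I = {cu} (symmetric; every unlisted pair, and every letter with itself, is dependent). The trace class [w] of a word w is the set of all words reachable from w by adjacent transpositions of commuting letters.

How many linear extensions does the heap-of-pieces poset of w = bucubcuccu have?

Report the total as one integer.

#0=b has no predecessor
#1=u depends on [0:b]
#2=c depends on [0:b]
#3=u depends on [1:u]
#4=b depends on [2:c, 3:u]
#5=c depends on [4:b]
#6=u depends on [4:b]
#7=c depends on [5:c]
#8=c depends on [7:c]
#9=u depends on [6:u]
sources: [0:b]
N(rest) = Σ N(rest − s) over sources s of rest; N(one piece) = 1:
  size 1 → [8]=1  [9]=1
  size 2 → [6,9]=1  [7,8]=1  [8,9]=2
  size 3 → [5,7,8]=1  [6,8,9]=3  [7,8,9]=3
  size 4 → [5,7,8,9]=4  [6,7,8,9]=6
  size 5 → [5,6,7,8,9]=10
  size 6 → [4,5,6,7,8,9]=10
  size 7 → [2,4,5,6,7,8,9]=10  [3,4,5,6,7,8,9]=10
  size 8 → [1,3,4,5,6,7,8,9]=10  [2,3,4,5,6,7,8,9]=20
  first=0(b) contributes 30

30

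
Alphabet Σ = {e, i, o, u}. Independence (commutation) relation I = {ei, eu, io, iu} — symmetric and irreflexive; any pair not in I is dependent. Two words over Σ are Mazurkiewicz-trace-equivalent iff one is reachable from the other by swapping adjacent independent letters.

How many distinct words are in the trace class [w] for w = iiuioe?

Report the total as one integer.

piece 0:i — minimal
piece 1:i rests on {0:i}
piece 2:u — minimal
piece 3:i rests on {1:i}
piece 4:o rests on {2:u}
piece 5:e rests on {4:o}
minimal pieces: {0:i, 2:u}
ways to finish when only these pieces remain (= sum over removing one remaining piece with nothing left below it):
  1 left: {3}→1  {5}→1
  2 left: {1,3}→1  {3,5}→2  {4,5}→1
  3 left: {0,1,3}→1  {1,3,5}→3  {2,4,5}→1  {3,4,5}→3
  4 left: {0,1,3,5}→4  {1,3,4,5}→6  {2,3,4,5}→4
  placing 0:i first → 10 extensions
  placing 2:u first → 10 extensions
total linear extensions = 20

20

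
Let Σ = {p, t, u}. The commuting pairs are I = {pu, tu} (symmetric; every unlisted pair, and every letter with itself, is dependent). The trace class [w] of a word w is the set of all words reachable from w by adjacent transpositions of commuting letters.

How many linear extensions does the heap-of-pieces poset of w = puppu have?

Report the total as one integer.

0(p) covers ∅
1(u) covers ∅
2(p) covers 0:p
3(p) covers 2:p
4(u) covers 1:u
floor of heap: 0:p, 1:u
completions by unplaced set U, small U first (add the entries for U minus each lowest piece of U):
  |U|=1: {3}:1  {4}:1
  |U|=2: {1,4}:1  {2,3}:1  {3,4}:2
  |U|=3: {0,2,3}:1  {1,3,4}:3  {2,3,4}:3
  start at 0(p): 6
  start at 1(u): 4
sum over floor = 10

10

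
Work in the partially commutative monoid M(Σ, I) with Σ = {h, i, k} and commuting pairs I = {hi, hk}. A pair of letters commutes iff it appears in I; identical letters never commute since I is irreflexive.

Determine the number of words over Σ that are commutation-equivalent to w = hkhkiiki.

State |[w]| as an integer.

28

#0=h has no predecessor
#1=k has no predecessor
#2=h depends on [0:h]
#3=k depends on [1:k]
#4=i depends on [3:k]
#5=i depends on [4:i]
#6=k depends on [5:i]
#7=i depends on [6:k]
sources: [0:h, 1:k]
N(rest) = Σ N(rest − s) over sources s of rest; N(one piece) = 1:
  size 1 → [2]=1  [7]=1
  size 2 → [0,2]=1  [2,7]=2  [6,7]=1
  size 3 → [0,2,7]=3  [2,6,7]=3  [5,6,7]=1
  size 4 → [0,2,6,7]=6  [2,5,6,7]=4  [4,5,6,7]=1
  size 5 → [0,2,5,6,7]=10  [2,4,5,6,7]=5  [3,4,5,6,7]=1
  size 6 → [0,2,4,5,6,7]=15  [1,3,4,5,6,7]=1  [2,3,4,5,6,7]=6
  first=0(h) contributes 7
  first=1(k) contributes 21
|[w]| = 28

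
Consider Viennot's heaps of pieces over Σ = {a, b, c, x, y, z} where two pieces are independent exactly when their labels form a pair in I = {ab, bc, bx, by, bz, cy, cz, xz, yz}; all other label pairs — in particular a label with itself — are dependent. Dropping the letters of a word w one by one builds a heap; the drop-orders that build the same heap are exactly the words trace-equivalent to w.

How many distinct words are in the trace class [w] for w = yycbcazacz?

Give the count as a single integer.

piece 0:y — minimal
piece 1:y rests on {0:y}
piece 2:c — minimal
piece 3:b — minimal
piece 4:c rests on {2:c}
piece 5:a rests on {1:y, 4:c}
piece 6:z rests on {5:a}
piece 7:a rests on {6:z}
piece 8:c rests on {7:a}
piece 9:z rests on {7:a}
minimal pieces: {0:y, 2:c, 3:b}
ways to finish when only these pieces remain (= sum over removing one remaining piece with nothing left below it):
  1 left: {3}→1  {8}→1  {9}→1
  2 left: {3,8}→2  {3,9}→2  {8,9}→2
  3 left: {3,8,9}→6  {7,8,9}→2
  4 left: {3,7,8,9}→8  {6,7,8,9}→2
  5 left: {3,6,7,8,9}→10  {5,6,7,8,9}→2
  6 left: {1,5,6,7,8,9}→2  {3,5,6,7,8,9}→12  {4,5,6,7,8,9}→2
  7 left: {0,1,5,6,7,8,9}→2  {1,3,5,6,7,8,9}→14  {1,4,5,6,7,8,9}→4  {2,4,5,6,7,8,9}→2  {3,4,5,6,7,8,9}→14
  8 left: {0,1,3,5,6,7,8,9}→16  {0,1,4,5,6,7,8,9}→6  {1,2,4,5,6,7,8,9}→6  {1,3,4,5,6,7,8,9}→32  {2,3,4,5,6,7,8,9}→16
  placing 0:y first → 54 extensions
  placing 2:c first → 54 extensions
  placing 3:b first → 12 extensions
total linear extensions = 120

120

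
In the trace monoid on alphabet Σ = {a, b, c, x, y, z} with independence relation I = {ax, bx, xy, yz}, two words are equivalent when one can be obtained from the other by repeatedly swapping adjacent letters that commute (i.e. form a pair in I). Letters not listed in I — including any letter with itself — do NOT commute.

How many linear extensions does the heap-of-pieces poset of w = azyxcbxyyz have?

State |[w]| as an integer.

drop 0:a onto floor
drop 1:z onto {0:a}
drop 2:y onto {0:a}
drop 3:x onto {1:z}
drop 4:c onto {2:y, 3:x}
drop 5:b onto {4:c}
drop 6:x onto {4:c}
drop 7:y onto {5:b}
drop 8:y onto {7:y}
drop 9:z onto {5:b, 6:x}
ground layer = {0:a}
drop-orders for the pieces not yet dropped (sum over which currently-grounded one goes next):
  1 to go: {8} 1  {9} 1
  2 to go: {6,9} 1  {7,8} 1  {8,9} 2
  3 to go: {6,8,9} 3  {7,8,9} 3
  4 to go: {5,7,8,9} 3  {6,7,8,9} 6
  5 to go: {5,6,7,8,9} 9
  6 to go: {4,5,6,7,8,9} 9
  7 to go: {2,4,5,6,7,8,9} 9  {3,4,5,6,7,8,9} 9
  8 to go: {1,3,4,5,6,7,8,9} 9  {2,3,4,5,6,7,8,9} 18
  if 0:a drops first: 27 orders

27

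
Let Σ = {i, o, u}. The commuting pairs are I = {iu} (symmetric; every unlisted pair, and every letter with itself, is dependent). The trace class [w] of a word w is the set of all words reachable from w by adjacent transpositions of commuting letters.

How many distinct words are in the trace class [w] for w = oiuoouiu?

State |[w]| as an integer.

6

drop 0:o onto floor
drop 1:i onto {0:o}
drop 2:u onto {0:o}
drop 3:o onto {1:i, 2:u}
drop 4:o onto {3:o}
drop 5:u onto {4:o}
drop 6:i onto {4:o}
drop 7:u onto {5:u}
ground layer = {0:o}
drop-orders for the pieces not yet dropped (sum over which currently-grounded one goes next):
  1 to go: {6} 1  {7} 1
  2 to go: {5,7} 1  {6,7} 2
  3 to go: {5,6,7} 3
  4 to go: {4,5,6,7} 3
  5 to go: {3,4,5,6,7} 3
  6 to go: {1,3,4,5,6,7} 3  {2,3,4,5,6,7} 3
  if 0:o drops first: 6 orders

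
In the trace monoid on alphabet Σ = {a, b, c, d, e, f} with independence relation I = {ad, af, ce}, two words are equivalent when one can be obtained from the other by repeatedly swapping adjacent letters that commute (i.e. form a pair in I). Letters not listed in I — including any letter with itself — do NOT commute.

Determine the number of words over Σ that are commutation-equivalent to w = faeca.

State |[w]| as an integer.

0(f) covers ∅
1(a) covers ∅
2(e) covers 0:f, 1:a
3(c) covers 0:f, 1:a
4(a) covers 2:e, 3:c
floor of heap: 0:f, 1:a
completions by unplaced set U, small U first (add the entries for U minus each lowest piece of U):
  |U|=1: {4}:1
  |U|=2: {2,4}:1  {3,4}:1
  |U|=3: {2,3,4}:2
  start at 0(f): 2
  start at 1(a): 2
sum over floor = 4

4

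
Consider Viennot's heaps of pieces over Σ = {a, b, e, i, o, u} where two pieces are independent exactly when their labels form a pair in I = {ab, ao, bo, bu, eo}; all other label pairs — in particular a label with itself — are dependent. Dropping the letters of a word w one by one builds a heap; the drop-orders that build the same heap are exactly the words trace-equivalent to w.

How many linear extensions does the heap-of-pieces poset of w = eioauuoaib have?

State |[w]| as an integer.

4

drop 0:e onto floor
drop 1:i onto {0:e}
drop 2:o onto {1:i}
drop 3:a onto {1:i}
drop 4:u onto {2:o, 3:a}
drop 5:u onto {4:u}
drop 6:o onto {5:u}
drop 7:a onto {5:u}
drop 8:i onto {6:o, 7:a}
drop 9:b onto {8:i}
ground layer = {0:e}
drop-orders for the pieces not yet dropped (sum over which currently-grounded one goes next):
  1 to go: {9} 1
  2 to go: {8,9} 1
  3 to go: {6,8,9} 1  {7,8,9} 1
  4 to go: {6,7,8,9} 2
  5 to go: {5,6,7,8,9} 2
  6 to go: {4,5,6,7,8,9} 2
  7 to go: {2,4,5,6,7,8,9} 2  {3,4,5,6,7,8,9} 2
  8 to go: {2,3,4,5,6,7,8,9} 4
  if 0:e drops first: 4 orders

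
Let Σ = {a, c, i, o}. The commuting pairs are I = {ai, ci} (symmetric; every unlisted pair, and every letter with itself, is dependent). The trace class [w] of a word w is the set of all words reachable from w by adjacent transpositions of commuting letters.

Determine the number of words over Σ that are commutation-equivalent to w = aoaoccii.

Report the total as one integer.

drop 0:a onto floor
drop 1:o onto {0:a}
drop 2:a onto {1:o}
drop 3:o onto {2:a}
drop 4:c onto {3:o}
drop 5:c onto {4:c}
drop 6:i onto {3:o}
drop 7:i onto {6:i}
ground layer = {0:a}
drop-orders for the pieces not yet dropped (sum over which currently-grounded one goes next):
  1 to go: {5} 1  {7} 1
  2 to go: {4,5} 1  {5,7} 2  {6,7} 1
  3 to go: {4,5,7} 3  {5,6,7} 3
  4 to go: {4,5,6,7} 6
  5 to go: {3,4,5,6,7} 6
  6 to go: {2,3,4,5,6,7} 6
  if 0:a drops first: 6 orders

6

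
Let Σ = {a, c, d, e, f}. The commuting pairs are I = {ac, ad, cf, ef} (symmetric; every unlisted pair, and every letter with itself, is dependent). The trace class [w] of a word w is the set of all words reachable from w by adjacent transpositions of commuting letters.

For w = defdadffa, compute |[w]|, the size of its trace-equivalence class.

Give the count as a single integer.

6

0(d) covers ∅
1(e) covers 0:d
2(f) covers 0:d
3(d) covers 1:e, 2:f
4(a) covers 1:e, 2:f
5(d) covers 3:d
6(f) covers 4:a, 5:d
7(f) covers 6:f
8(a) covers 7:f
floor of heap: 0:d
completions by unplaced set U, small U first (add the entries for U minus each lowest piece of U):
  |U|=1: {8}:1
  |U|=2: {7,8}:1
  |U|=3: {6,7,8}:1
  |U|=4: {4,6,7,8}:1  {5,6,7,8}:1
  |U|=5: {3,5,6,7,8}:1  {4,5,6,7,8}:2
  |U|=6: {3,4,5,6,7,8}:3
  |U|=7: {1,3,4,5,6,7,8}:3  {2,3,4,5,6,7,8}:3
  start at 0(d): 6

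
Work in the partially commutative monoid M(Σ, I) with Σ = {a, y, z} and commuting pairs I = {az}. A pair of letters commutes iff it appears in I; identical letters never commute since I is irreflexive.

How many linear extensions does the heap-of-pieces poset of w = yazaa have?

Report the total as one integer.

piece 0:y — minimal
piece 1:a rests on {0:y}
piece 2:z rests on {0:y}
piece 3:a rests on {1:a}
piece 4:a rests on {3:a}
minimal pieces: {0:y}
ways to finish when only these pieces remain (= sum over removing one remaining piece with nothing left below it):
  1 left: {2}→1  {4}→1
  2 left: {2,4}→2  {3,4}→1
  3 left: {1,3,4}→1  {2,3,4}→3
  placing 0:y first → 4 extensions

4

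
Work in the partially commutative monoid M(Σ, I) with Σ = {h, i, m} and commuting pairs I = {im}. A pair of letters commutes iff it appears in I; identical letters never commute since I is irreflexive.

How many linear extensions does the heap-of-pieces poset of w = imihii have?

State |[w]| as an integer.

3

#0=i has no predecessor
#1=m has no predecessor
#2=i depends on [0:i]
#3=h depends on [1:m, 2:i]
#4=i depends on [3:h]
#5=i depends on [4:i]
sources: [0:i, 1:m]
N(rest) = Σ N(rest − s) over sources s of rest; N(one piece) = 1:
  size 1 → [5]=1
  size 2 → [4,5]=1
  size 3 → [3,4,5]=1
  size 4 → [1,3,4,5]=1  [2,3,4,5]=1
  first=0(i) contributes 2
  first=1(m) contributes 1
|[w]| = 3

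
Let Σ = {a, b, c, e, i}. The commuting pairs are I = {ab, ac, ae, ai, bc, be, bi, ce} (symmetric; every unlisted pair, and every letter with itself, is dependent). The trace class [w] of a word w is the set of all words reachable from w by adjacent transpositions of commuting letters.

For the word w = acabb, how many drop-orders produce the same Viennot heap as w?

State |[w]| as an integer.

#0=a has no predecessor
#1=c has no predecessor
#2=a depends on [0:a]
#3=b has no predecessor
#4=b depends on [3:b]
sources: [0:a, 1:c, 3:b]
N(rest) = Σ N(rest − s) over sources s of rest; N(one piece) = 1:
  size 1 → [1]=1  [2]=1  [4]=1
  size 2 → [0,2]=1  [1,2]=2  [1,4]=2  [2,4]=2  [3,4]=1
  size 3 → [0,1,2]=3  [0,2,4]=3  [1,2,4]=6  [1,3,4]=3  [2,3,4]=3
  first=0(a) contributes 12
  first=1(c) contributes 6
  first=3(b) contributes 12
|[w]| = 30

30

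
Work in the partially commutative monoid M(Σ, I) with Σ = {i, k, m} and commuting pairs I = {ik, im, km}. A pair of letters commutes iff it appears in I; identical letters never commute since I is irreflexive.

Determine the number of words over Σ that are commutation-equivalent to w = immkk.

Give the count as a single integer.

#0=i has no predecessor
#1=m has no predecessor
#2=m depends on [1:m]
#3=k has no predecessor
#4=k depends on [3:k]
sources: [0:i, 1:m, 3:k]
N(rest) = Σ N(rest − s) over sources s of rest; N(one piece) = 1:
  size 1 → [0]=1  [2]=1  [4]=1
  size 2 → [0,2]=2  [0,4]=2  [1,2]=1  [2,4]=2  [3,4]=1
  size 3 → [0,1,2]=3  [0,2,4]=6  [0,3,4]=3  [1,2,4]=3  [2,3,4]=3
  first=0(i) contributes 6
  first=1(m) contributes 12
  first=3(k) contributes 12
|[w]| = 30

30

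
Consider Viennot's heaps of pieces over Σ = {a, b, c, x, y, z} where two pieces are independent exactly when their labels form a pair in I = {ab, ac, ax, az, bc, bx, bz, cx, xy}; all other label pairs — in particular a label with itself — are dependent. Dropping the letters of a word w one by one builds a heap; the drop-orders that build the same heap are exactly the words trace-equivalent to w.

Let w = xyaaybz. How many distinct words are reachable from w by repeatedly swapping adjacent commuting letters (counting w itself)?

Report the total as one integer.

11

drop 0:x onto floor
drop 1:y onto floor
drop 2:a onto {1:y}
drop 3:a onto {2:a}
drop 4:y onto {3:a}
drop 5:b onto {4:y}
drop 6:z onto {0:x, 4:y}
ground layer = {0:x, 1:y}
drop-orders for the pieces not yet dropped (sum over which currently-grounded one goes next):
  1 to go: {5} 1  {6} 1
  2 to go: {0,6} 1  {5,6} 2
  3 to go: {0,5,6} 3  {4,5,6} 2
  4 to go: {0,4,5,6} 5  {3,4,5,6} 2
  5 to go: {0,3,4,5,6} 7  {2,3,4,5,6} 2
  if 0:x drops first: 2 orders
  if 1:y drops first: 9 orders
heap linearizations: 11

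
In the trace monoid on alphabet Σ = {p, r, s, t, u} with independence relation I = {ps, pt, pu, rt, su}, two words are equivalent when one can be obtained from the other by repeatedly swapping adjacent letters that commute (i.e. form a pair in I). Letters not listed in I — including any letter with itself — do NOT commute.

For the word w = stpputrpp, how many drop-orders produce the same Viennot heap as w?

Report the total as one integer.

#0=s has no predecessor
#1=t depends on [0:s]
#2=p has no predecessor
#3=p depends on [2:p]
#4=u depends on [1:t]
#5=t depends on [4:u]
#6=r depends on [3:p, 4:u]
#7=p depends on [6:r]
#8=p depends on [7:p]
sources: [0:s, 2:p]
N(rest) = Σ N(rest − s) over sources s of rest; N(one piece) = 1:
  size 1 → [5]=1  [8]=1
  size 2 → [5,8]=2  [7,8]=1
  size 3 → [5,7,8]=3  [6,7,8]=1
  size 4 → [3,6,7,8]=1  [5,6,7,8]=4
  size 5 → [2,3,6,7,8]=1  [3,5,6,7,8]=5  [4,5,6,7,8]=4
  size 6 → [1,4,5,6,7,8]=4  [2,3,5,6,7,8]=6  [3,4,5,6,7,8]=9
  size 7 → [0,1,4,5,6,7,8]=4  [1,3,4,5,6,7,8]=13  [2,3,4,5,6,7,8]=15
  first=0(s) contributes 28
  first=2(p) contributes 17
|[w]| = 45

45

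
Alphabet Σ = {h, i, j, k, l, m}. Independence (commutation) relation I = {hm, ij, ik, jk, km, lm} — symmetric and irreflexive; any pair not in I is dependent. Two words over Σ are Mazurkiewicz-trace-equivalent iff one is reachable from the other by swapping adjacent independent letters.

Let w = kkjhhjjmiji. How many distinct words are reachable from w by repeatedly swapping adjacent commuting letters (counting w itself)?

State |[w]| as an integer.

piece 0:k — minimal
piece 1:k rests on {0:k}
piece 2:j — minimal
piece 3:h rests on {1:k, 2:j}
piece 4:h rests on {3:h}
piece 5:j rests on {4:h}
piece 6:j rests on {5:j}
piece 7:m rests on {6:j}
piece 8:i rests on {7:m}
piece 9:j rests on {7:m}
piece 10:i rests on {8:i}
minimal pieces: {0:k, 2:j}
ways to finish when only these pieces remain (= sum over removing one remaining piece with nothing left below it):
  1 left: {9}→1  {10}→1
  2 left: {8,10}→1  {9,10}→2
  3 left: {8,9,10}→3
  4 left: {7,8,9,10}→3
  5 left: {6,7,8,9,10}→3
  6 left: {5,6,7,8,9,10}→3
  7 left: {4,5,6,7,8,9,10}→3
  8 left: {3,4,5,6,7,8,9,10}→3
  9 left: {1,3,4,5,6,7,8,9,10}→3  {2,3,4,5,6,7,8,9,10}→3
  placing 0:k first → 6 extensions
  placing 2:j first → 3 extensions
total linear extensions = 9

9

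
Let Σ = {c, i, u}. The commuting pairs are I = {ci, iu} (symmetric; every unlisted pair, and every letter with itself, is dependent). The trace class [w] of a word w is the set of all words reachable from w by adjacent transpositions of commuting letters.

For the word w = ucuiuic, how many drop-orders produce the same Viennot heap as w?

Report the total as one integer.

0(u) covers ∅
1(c) covers 0:u
2(u) covers 1:c
3(i) covers ∅
4(u) covers 2:u
5(i) covers 3:i
6(c) covers 4:u
floor of heap: 0:u, 3:i
completions by unplaced set U, small U first (add the entries for U minus each lowest piece of U):
  |U|=1: {5}:1  {6}:1
  |U|=2: {3,5}:1  {4,6}:1  {5,6}:2
  |U|=3: {2,4,6}:1  {3,5,6}:3  {4,5,6}:3
  |U|=4: {1,2,4,6}:1  {2,4,5,6}:4  {3,4,5,6}:6
  |U|=5: {0,1,2,4,6}:1  {1,2,4,5,6}:5  {2,3,4,5,6}:10
  start at 0(u): 15
  start at 3(i): 6
sum over floor = 21

21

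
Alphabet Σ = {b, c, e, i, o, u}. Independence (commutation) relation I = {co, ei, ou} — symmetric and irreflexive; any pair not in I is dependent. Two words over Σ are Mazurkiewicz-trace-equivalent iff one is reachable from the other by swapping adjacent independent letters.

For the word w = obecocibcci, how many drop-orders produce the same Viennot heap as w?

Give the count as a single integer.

piece 0:o — minimal
piece 1:b rests on {0:o}
piece 2:e rests on {1:b}
piece 3:c rests on {2:e}
piece 4:o rests on {2:e}
piece 5:c rests on {3:c}
piece 6:i rests on {4:o, 5:c}
piece 7:b rests on {6:i}
piece 8:c rests on {7:b}
piece 9:c rests on {8:c}
piece 10:i rests on {9:c}
minimal pieces: {0:o}
ways to finish when only these pieces remain (= sum over removing one remaining piece with nothing left below it):
  1 left: {10}→1
  2 left: {9,10}→1
  3 left: {8,9,10}→1
  4 left: {7,8,9,10}→1
  5 left: {6,7,8,9,10}→1
  6 left: {4,6,7,8,9,10}→1  {5,6,7,8,9,10}→1
  7 left: {3,5,6,7,8,9,10}→1  {4,5,6,7,8,9,10}→2
  8 left: {3,4,5,6,7,8,9,10}→3
  9 left: {2,3,4,5,6,7,8,9,10}→3
  placing 0:o first → 3 extensions

3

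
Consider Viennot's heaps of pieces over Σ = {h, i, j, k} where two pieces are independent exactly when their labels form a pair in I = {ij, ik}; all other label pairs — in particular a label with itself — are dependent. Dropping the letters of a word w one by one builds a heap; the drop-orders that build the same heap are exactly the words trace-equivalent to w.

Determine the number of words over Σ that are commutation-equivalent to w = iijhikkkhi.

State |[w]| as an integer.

drop 0:i onto floor
drop 1:i onto {0:i}
drop 2:j onto floor
drop 3:h onto {1:i, 2:j}
drop 4:i onto {3:h}
drop 5:k onto {3:h}
drop 6:k onto {5:k}
drop 7:k onto {6:k}
drop 8:h onto {4:i, 7:k}
drop 9:i onto {8:h}
ground layer = {0:i, 2:j}
drop-orders for the pieces not yet dropped (sum over which currently-grounded one goes next):
  1 to go: {9} 1
  2 to go: {8,9} 1
  3 to go: {4,8,9} 1  {7,8,9} 1
  4 to go: {4,7,8,9} 2  {6,7,8,9} 1
  5 to go: {4,6,7,8,9} 3  {5,6,7,8,9} 1
  6 to go: {4,5,6,7,8,9} 4
  7 to go: {3,4,5,6,7,8,9} 4
  8 to go: {1,3,4,5,6,7,8,9} 4  {2,3,4,5,6,7,8,9} 4
  if 0:i drops first: 8 orders
  if 2:j drops first: 4 orders
heap linearizations: 12

12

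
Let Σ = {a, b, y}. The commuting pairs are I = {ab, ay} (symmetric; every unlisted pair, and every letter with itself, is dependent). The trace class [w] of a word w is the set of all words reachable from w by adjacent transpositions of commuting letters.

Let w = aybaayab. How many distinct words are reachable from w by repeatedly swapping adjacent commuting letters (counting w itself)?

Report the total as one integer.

70

drop 0:a onto floor
drop 1:y onto floor
drop 2:b onto {1:y}
drop 3:a onto {0:a}
drop 4:a onto {3:a}
drop 5:y onto {2:b}
drop 6:a onto {4:a}
drop 7:b onto {5:y}
ground layer = {0:a, 1:y}
drop-orders for the pieces not yet dropped (sum over which currently-grounded one goes next):
  1 to go: {6} 1  {7} 1
  2 to go: {4,6} 1  {5,7} 1  {6,7} 2
  3 to go: {2,5,7} 1  {3,4,6} 1  {4,6,7} 3  {5,6,7} 3
  4 to go: {0,3,4,6} 1  {1,2,5,7} 1  {2,5,6,7} 4  {3,4,6,7} 4  {4,5,6,7} 6
  5 to go: {0,3,4,6,7} 5  {1,2,5,6,7} 5  {2,4,5,6,7} 10  {3,4,5,6,7} 10
  6 to go: {0,3,4,5,6,7} 15  {1,2,4,5,6,7} 15  {2,3,4,5,6,7} 20
  if 0:a drops first: 35 orders
  if 1:y drops first: 35 orders
heap linearizations: 70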